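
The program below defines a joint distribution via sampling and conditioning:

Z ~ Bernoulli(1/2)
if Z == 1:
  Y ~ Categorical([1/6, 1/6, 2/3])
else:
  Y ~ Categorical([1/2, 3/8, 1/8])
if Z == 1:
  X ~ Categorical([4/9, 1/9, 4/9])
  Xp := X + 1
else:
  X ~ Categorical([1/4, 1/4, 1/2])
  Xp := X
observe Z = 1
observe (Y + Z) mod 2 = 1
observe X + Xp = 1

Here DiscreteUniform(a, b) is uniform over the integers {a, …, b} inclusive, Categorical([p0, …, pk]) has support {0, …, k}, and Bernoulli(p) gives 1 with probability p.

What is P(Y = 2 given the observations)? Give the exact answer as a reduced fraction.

P(Y = 2 | obs) = 4/5

Enumerate traces; 2 have nonzero weight after conditioning:
  (Z=1, Y=0, X=0) weight 1/27
  (Z=1, Y=2, X=0) weight 4/27
Group by Y:
  weight(Y=0) = 1/27
  weight(Y=2) = 4/27
Total weight = 1/27 + 4/27 = 5/27
P(Y=0 | obs) = 1/27 / 5/27 = 1/5
P(Y=2 | obs) = 4/27 / 5/27 = 4/5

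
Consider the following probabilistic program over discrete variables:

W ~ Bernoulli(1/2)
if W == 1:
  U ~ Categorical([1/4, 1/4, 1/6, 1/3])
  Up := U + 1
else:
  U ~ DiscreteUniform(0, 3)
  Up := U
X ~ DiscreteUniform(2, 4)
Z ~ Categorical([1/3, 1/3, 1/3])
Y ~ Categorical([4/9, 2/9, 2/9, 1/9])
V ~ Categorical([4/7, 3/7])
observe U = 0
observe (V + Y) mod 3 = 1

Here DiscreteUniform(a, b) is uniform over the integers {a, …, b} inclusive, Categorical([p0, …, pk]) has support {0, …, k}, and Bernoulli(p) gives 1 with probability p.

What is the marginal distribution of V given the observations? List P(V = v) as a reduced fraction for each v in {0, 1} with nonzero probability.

Enumerate traces; 54 have nonzero weight after conditioning:
  (W=0, U=0, X=2, Z=0, Y=0, V=1) weight 1/378
  (W=0, U=0, X=2, Z=0, Y=1, V=0) weight 1/567
  (W=0, U=0, X=2, Z=0, Y=3, V=1) weight 1/1512
  (W=0, U=0, X=2, Z=1, Y=0, V=1) weight 1/378
  (W=0, U=0, X=2, Z=1, Y=1, V=0) weight 1/567
  (W=0, U=0, X=2, Z=1, Y=3, V=1) weight 1/1512
  (W=0, U=0, X=2, Z=2, Y=0, V=1) weight 1/378
  (W=0, U=0, X=2, Z=2, Y=1, V=0) weight 1/567
  … 46 more
Group by V:
  weight(V=0) = 2/63
  weight(V=1) = 5/84
Total weight = 2/63 + 5/84 = 23/252
P(V=0 | obs) = 2/63 / 23/252 = 8/23
P(V=1 | obs) = 5/84 / 23/252 = 15/23

P(V=0) = 8/23, P(V=1) = 15/23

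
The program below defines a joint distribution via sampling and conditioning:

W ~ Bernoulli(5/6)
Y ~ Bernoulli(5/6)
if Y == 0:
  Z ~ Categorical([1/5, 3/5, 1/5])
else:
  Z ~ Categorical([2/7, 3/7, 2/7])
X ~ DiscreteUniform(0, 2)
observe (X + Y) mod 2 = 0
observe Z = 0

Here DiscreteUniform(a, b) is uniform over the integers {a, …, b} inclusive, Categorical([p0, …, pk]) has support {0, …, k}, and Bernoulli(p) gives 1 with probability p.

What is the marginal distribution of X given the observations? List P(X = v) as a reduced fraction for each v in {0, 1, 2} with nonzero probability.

Enumerate traces; 6 have nonzero weight after conditioning:
  (W=0, Y=0, Z=0, X=0) weight 1/540
  (W=0, Y=0, Z=0, X=2) weight 1/540
  (W=0, Y=1, Z=0, X=1) weight 5/378
  (W=1, Y=0, Z=0, X=0) weight 1/108
  (W=1, Y=0, Z=0, X=2) weight 1/108
  (W=1, Y=1, Z=0, X=1) weight 25/378
Group by X:
  weight(X=0) = 1/90
  weight(X=1) = 5/63
  weight(X=2) = 1/90
Total weight = 1/90 + 5/63 + 1/90 = 32/315
P(X=0 | obs) = 1/90 / 32/315 = 7/64
P(X=1 | obs) = 5/63 / 32/315 = 25/32
P(X=2 | obs) = 1/90 / 32/315 = 7/64

P(X=0) = 7/64, P(X=1) = 25/32, P(X=2) = 7/64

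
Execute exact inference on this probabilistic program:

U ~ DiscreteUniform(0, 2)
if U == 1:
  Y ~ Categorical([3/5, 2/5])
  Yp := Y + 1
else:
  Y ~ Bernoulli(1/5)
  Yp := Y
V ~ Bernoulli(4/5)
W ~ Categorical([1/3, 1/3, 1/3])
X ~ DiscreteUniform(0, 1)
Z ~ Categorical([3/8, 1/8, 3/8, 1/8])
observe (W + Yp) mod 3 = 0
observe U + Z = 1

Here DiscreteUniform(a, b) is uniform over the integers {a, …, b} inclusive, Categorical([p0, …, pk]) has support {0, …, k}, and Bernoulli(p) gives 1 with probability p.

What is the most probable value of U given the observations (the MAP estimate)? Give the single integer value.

Enumerate traces; 16 have nonzero weight after conditioning:
  (U=0, Y=0, V=0, W=0, X=0, Z=1) weight 1/900
  (U=0, Y=0, V=0, W=0, X=1, Z=1) weight 1/900
  (U=0, Y=0, V=1, W=0, X=0, Z=1) weight 1/225
  (U=0, Y=0, V=1, W=0, X=1, Z=1) weight 1/225
  (U=0, Y=1, V=0, W=2, X=0, Z=1) weight 1/3600
  (U=0, Y=1, V=0, W=2, X=1, Z=1) weight 1/3600
  (U=0, Y=1, V=1, W=2, X=0, Z=1) weight 1/900
  (U=0, Y=1, V=1, W=2, X=1, Z=1) weight 1/900
  (U=1, Y=0, V=0, W=2, X=0, Z=0) weight 1/400
  … 7 more
Group by U:
  weight(U=0) = 1/72
  weight(U=1) = 1/24
Total weight = 1/72 + 1/24 = 1/18
P(U=0 | obs) = 1/72 / 1/18 = 1/4
P(U=1 | obs) = 1/24 / 1/18 = 3/4
argmax = 1

argmax_v P(U = v | obs) = 1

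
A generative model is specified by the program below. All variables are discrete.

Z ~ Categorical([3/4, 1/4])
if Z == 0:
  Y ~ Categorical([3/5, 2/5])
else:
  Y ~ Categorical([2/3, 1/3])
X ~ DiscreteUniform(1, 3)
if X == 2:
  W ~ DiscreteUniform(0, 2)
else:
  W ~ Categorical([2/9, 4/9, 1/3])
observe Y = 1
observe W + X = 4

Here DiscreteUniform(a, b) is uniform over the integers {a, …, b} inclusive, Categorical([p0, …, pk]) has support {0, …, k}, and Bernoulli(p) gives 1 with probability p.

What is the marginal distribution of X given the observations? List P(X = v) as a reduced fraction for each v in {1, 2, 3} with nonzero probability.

Enumerate traces; 4 have nonzero weight after conditioning:
  (Z=0, Y=1, X=2, W=2) weight 1/30
  (Z=0, Y=1, X=3, W=1) weight 2/45
  (Z=1, Y=1, X=2, W=2) weight 1/108
  (Z=1, Y=1, X=3, W=1) weight 1/81
Group by X:
  weight(X=2) = 23/540
  weight(X=3) = 23/405
Total weight = 23/540 + 23/405 = 161/1620
P(X=2 | obs) = 23/540 / 161/1620 = 3/7
P(X=3 | obs) = 23/405 / 161/1620 = 4/7

P(X=2) = 3/7, P(X=3) = 4/7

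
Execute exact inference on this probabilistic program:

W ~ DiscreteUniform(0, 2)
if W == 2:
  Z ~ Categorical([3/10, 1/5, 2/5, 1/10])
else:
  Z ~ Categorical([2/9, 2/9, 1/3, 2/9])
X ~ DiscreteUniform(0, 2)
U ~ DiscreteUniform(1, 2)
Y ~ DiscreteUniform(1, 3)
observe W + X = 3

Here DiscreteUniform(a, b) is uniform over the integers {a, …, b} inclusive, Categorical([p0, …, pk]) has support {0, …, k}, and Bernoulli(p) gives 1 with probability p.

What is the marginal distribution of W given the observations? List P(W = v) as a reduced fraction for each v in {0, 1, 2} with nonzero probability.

P(W=1) = 1/2, P(W=2) = 1/2

Enumerate traces; 48 have nonzero weight after conditioning:
  (W=1, Z=0, X=2, U=1, Y=1) weight 1/243
  (W=1, Z=0, X=2, U=1, Y=2) weight 1/243
  (W=1, Z=0, X=2, U=1, Y=3) weight 1/243
  (W=1, Z=0, X=2, U=2, Y=1) weight 1/243
  (W=1, Z=0, X=2, U=2, Y=2) weight 1/243
  (W=1, Z=0, X=2, U=2, Y=3) weight 1/243
  (W=1, Z=1, X=2, U=1, Y=1) weight 1/243
  (W=1, Z=1, X=2, U=1, Y=2) weight 1/243
  (W=2, Z=0, X=1, U=1, Y=1) weight 1/180
  … 39 more
Group by W:
  weight(W=1) = 1/9
  weight(W=2) = 1/9
Total weight = 1/9 + 1/9 = 2/9
P(W=1 | obs) = 1/9 / 2/9 = 1/2
P(W=2 | obs) = 1/9 / 2/9 = 1/2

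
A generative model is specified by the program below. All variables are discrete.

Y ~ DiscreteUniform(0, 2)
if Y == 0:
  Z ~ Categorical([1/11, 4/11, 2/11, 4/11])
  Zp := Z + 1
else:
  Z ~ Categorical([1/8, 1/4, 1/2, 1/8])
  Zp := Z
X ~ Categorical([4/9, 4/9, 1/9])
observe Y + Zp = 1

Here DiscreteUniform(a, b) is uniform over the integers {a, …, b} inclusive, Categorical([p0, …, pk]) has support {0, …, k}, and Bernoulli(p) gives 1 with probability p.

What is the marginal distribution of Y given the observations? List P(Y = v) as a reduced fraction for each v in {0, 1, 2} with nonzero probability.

P(Y=0) = 8/19, P(Y=1) = 11/19

Enumerate traces; 6 have nonzero weight after conditioning:
  (Y=0, Z=0, X=0) weight 4/297
  (Y=0, Z=0, X=1) weight 4/297
  (Y=0, Z=0, X=2) weight 1/297
  (Y=1, Z=0, X=0) weight 1/54
  (Y=1, Z=0, X=1) weight 1/54
  (Y=1, Z=0, X=2) weight 1/216
Group by Y:
  weight(Y=0) = 1/33
  weight(Y=1) = 1/24
Total weight = 1/33 + 1/24 = 19/264
P(Y=0 | obs) = 1/33 / 19/264 = 8/19
P(Y=1 | obs) = 1/24 / 19/264 = 11/19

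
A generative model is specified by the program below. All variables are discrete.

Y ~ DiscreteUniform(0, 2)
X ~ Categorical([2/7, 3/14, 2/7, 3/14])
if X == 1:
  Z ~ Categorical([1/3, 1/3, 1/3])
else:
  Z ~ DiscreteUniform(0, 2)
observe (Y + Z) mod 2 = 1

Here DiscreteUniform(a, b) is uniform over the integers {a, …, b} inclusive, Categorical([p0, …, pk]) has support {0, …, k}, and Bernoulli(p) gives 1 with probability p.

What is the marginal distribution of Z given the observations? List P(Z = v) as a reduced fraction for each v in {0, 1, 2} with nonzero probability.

Enumerate traces; 16 have nonzero weight after conditioning:
  (Y=0, X=0, Z=1) weight 2/63
  (Y=0, X=1, Z=1) weight 1/42
  (Y=0, X=2, Z=1) weight 2/63
  (Y=0, X=3, Z=1) weight 1/42
  (Y=1, X=0, Z=0) weight 2/63
  (Y=1, X=0, Z=2) weight 2/63
  (Y=1, X=1, Z=0) weight 1/42
  (Y=1, X=1, Z=2) weight 1/42
  … 8 more
Group by Z:
  weight(Z=0) = 1/9
  weight(Z=1) = 2/9
  weight(Z=2) = 1/9
Total weight = 1/9 + 2/9 + 1/9 = 4/9
P(Z=0 | obs) = 1/9 / 4/9 = 1/4
P(Z=1 | obs) = 2/9 / 4/9 = 1/2
P(Z=2 | obs) = 1/9 / 4/9 = 1/4

P(Z=0) = 1/4, P(Z=1) = 1/2, P(Z=2) = 1/4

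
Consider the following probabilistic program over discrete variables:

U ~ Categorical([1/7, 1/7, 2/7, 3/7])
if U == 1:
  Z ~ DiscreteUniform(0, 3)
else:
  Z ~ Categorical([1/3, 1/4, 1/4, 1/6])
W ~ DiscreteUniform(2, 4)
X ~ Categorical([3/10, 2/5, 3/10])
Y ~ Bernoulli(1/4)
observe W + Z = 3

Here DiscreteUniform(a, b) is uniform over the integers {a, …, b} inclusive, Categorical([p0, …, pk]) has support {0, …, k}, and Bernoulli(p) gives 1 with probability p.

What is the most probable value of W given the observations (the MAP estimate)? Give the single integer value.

argmax_v P(W = v | obs) = 3

Enumerate traces; 48 have nonzero weight after conditioning:
  (U=0, Z=0, W=3, X=0, Y=0) weight 1/280
  (U=0, Z=0, W=3, X=0, Y=1) weight 1/840
  (U=0, Z=0, W=3, X=1, Y=0) weight 1/210
  (U=0, Z=0, W=3, X=1, Y=1) weight 1/630
  (U=0, Z=0, W=3, X=2, Y=0) weight 1/280
  (U=0, Z=0, W=3, X=2, Y=1) weight 1/840
  (U=0, Z=1, W=2, X=0, Y=0) weight 3/1120
  (U=0, Z=1, W=2, X=0, Y=1) weight 1/1120
  … 40 more
Group by W:
  weight(W=2) = 1/12
  weight(W=3) = 3/28
Total weight = 1/12 + 3/28 = 4/21
P(W=2 | obs) = 1/12 / 4/21 = 7/16
P(W=3 | obs) = 3/28 / 4/21 = 9/16
argmax = 3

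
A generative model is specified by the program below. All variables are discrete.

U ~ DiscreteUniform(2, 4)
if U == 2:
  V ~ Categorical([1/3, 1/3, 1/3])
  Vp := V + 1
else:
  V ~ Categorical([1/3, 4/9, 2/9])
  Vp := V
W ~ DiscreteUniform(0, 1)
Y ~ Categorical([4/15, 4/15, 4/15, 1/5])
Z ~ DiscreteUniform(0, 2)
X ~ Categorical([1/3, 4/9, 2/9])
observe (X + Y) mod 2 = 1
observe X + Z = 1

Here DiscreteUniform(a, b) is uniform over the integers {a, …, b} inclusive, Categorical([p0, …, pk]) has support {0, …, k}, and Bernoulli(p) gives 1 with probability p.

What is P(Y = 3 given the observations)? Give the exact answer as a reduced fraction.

Enumerate traces; 72 have nonzero weight after conditioning:
  (U=2, V=0, W=0, Y=0, Z=0, X=1) weight 8/3645
  (U=2, V=0, W=0, Y=1, Z=1, X=0) weight 2/1215
  (U=2, V=0, W=0, Y=2, Z=0, X=1) weight 8/3645
  (U=2, V=0, W=0, Y=3, Z=1, X=0) weight 1/810
  (U=2, V=0, W=1, Y=0, Z=0, X=1) weight 8/3645
  (U=2, V=0, W=1, Y=1, Z=1, X=0) weight 2/1215
  (U=2, V=0, W=1, Y=2, Z=0, X=1) weight 8/3645
  (U=2, V=0, W=1, Y=3, Z=1, X=0) weight 1/810
  … 64 more
Group by Y:
  weight(Y=0) = 16/405
  weight(Y=1) = 4/135
  weight(Y=2) = 16/405
  weight(Y=3) = 1/45
Total weight = 16/405 + 4/135 + 16/405 + 1/45 = 53/405
P(Y=0 | obs) = 16/405 / 53/405 = 16/53
P(Y=1 | obs) = 4/135 / 53/405 = 12/53
P(Y=2 | obs) = 16/405 / 53/405 = 16/53
P(Y=3 | obs) = 1/45 / 53/405 = 9/53

P(Y = 3 | obs) = 9/53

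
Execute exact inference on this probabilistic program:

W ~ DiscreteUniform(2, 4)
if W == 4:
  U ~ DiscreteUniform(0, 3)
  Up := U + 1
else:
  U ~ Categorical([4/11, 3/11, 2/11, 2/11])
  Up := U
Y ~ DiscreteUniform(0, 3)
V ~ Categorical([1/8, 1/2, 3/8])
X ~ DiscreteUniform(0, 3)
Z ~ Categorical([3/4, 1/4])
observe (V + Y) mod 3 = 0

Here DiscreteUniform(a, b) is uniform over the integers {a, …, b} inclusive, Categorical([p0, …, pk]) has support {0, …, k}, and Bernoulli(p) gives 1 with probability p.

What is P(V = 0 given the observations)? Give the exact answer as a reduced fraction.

P(V = 0 | obs) = 2/9

Enumerate traces; 384 have nonzero weight after conditioning:
  (W=2, U=0, Y=0, V=0, X=0, Z=0) weight 1/1408
  (W=2, U=0, Y=0, V=0, X=0, Z=1) weight 1/4224
  (W=2, U=0, Y=0, V=0, X=1, Z=0) weight 1/1408
  (W=2, U=0, Y=0, V=0, X=1, Z=1) weight 1/4224
  (W=2, U=0, Y=0, V=0, X=2, Z=0) weight 1/1408
  (W=2, U=0, Y=0, V=0, X=2, Z=1) weight 1/4224
  (W=2, U=0, Y=0, V=0, X=3, Z=0) weight 1/1408
  (W=2, U=0, Y=0, V=0, X=3, Z=1) weight 1/4224
  (W=2, U=0, Y=1, V=2, X=0, Z=0) weight 3/1408
  (W=2, U=0, Y=2, V=1, X=0, Z=0) weight 1/352
  … 374 more
Group by V:
  weight(V=0) = 1/16
  weight(V=1) = 1/8
  weight(V=2) = 3/32
Total weight = 1/16 + 1/8 + 3/32 = 9/32
P(V=0 | obs) = 1/16 / 9/32 = 2/9
P(V=1 | obs) = 1/8 / 9/32 = 4/9
P(V=2 | obs) = 3/32 / 9/32 = 1/3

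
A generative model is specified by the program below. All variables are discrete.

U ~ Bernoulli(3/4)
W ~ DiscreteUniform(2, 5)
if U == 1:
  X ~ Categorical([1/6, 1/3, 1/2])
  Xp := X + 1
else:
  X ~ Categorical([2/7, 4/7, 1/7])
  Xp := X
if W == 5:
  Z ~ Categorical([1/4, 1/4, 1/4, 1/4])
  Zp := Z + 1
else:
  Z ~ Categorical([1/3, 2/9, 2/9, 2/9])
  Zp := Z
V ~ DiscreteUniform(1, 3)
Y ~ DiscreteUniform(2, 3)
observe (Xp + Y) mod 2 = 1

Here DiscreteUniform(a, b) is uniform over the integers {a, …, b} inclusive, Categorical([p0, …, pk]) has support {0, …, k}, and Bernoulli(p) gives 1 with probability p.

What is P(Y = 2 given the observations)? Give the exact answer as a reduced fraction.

P(Y = 2 | obs) = 9/14

Enumerate traces; 288 have nonzero weight after conditioning:
  (U=0, W=2, X=0, Z=0, V=1, Y=3) weight 1/1008
  (U=0, W=2, X=0, Z=0, V=2, Y=3) weight 1/1008
  (U=0, W=2, X=0, Z=0, V=3, Y=3) weight 1/1008
  (U=0, W=2, X=0, Z=1, V=1, Y=3) weight 1/1512
  (U=0, W=2, X=0, Z=1, V=2, Y=3) weight 1/1512
  (U=0, W=2, X=0, Z=1, V=3, Y=3) weight 1/1512
  (U=0, W=2, X=0, Z=2, V=1, Y=3) weight 1/1512
  (U=0, W=2, X=0, Z=2, V=2, Y=3) weight 1/1512
  (U=0, W=2, X=1, Z=0, V=1, Y=2) weight 1/504
  … 279 more
Group by Y:
  weight(Y=2) = 9/28
  weight(Y=3) = 5/28
Total weight = 9/28 + 5/28 = 1/2
P(Y=2 | obs) = 9/28 / 1/2 = 9/14
P(Y=3 | obs) = 5/28 / 1/2 = 5/14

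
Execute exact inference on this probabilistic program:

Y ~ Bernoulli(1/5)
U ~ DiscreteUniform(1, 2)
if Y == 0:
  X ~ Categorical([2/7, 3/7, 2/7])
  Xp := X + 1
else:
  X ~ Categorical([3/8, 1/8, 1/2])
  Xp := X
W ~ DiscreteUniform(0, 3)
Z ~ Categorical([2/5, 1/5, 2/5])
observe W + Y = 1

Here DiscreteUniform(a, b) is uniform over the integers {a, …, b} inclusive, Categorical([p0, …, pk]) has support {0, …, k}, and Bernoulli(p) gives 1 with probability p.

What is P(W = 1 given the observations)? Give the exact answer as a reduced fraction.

P(W = 1 | obs) = 4/5

Enumerate traces; 36 have nonzero weight after conditioning:
  (Y=0, U=1, X=0, W=1, Z=0) weight 2/175
  (Y=0, U=1, X=0, W=1, Z=1) weight 1/175
  (Y=0, U=1, X=0, W=1, Z=2) weight 2/175
  (Y=0, U=1, X=1, W=1, Z=0) weight 3/175
  (Y=0, U=1, X=1, W=1, Z=1) weight 3/350
  (Y=0, U=1, X=1, W=1, Z=2) weight 3/175
  (Y=0, U=1, X=2, W=1, Z=0) weight 2/175
  (Y=0, U=1, X=2, W=1, Z=1) weight 1/175
  (Y=1, U=1, X=0, W=0, Z=0) weight 3/800
  … 27 more
Group by W:
  weight(W=0) = 1/20
  weight(W=1) = 1/5
Total weight = 1/20 + 1/5 = 1/4
P(W=0 | obs) = 1/20 / 1/4 = 1/5
P(W=1 | obs) = 1/5 / 1/4 = 4/5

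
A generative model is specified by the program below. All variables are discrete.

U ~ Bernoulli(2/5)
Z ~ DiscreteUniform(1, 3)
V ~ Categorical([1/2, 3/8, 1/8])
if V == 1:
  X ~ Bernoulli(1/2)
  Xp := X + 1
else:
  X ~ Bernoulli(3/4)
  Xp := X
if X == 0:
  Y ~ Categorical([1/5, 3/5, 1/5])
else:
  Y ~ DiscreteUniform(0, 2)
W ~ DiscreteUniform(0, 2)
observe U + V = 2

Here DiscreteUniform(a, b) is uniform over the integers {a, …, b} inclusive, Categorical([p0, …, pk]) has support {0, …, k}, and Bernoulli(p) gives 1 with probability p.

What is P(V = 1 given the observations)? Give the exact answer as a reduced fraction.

P(V = 1 | obs) = 2/3

Enumerate traces; 108 have nonzero weight after conditioning:
  (U=0, Z=1, V=2, X=0, Y=0, W=0) weight 1/2400
  (U=0, Z=1, V=2, X=0, Y=0, W=1) weight 1/2400
  (U=0, Z=1, V=2, X=0, Y=0, W=2) weight 1/2400
  (U=0, Z=1, V=2, X=0, Y=1, W=0) weight 1/800
  (U=0, Z=1, V=2, X=0, Y=1, W=1) weight 1/800
  (U=0, Z=1, V=2, X=0, Y=1, W=2) weight 1/800
  (U=0, Z=1, V=2, X=0, Y=2, W=0) weight 1/2400
  (U=0, Z=1, V=2, X=0, Y=2, W=1) weight 1/2400
  (U=1, Z=1, V=1, X=0, Y=0, W=0) weight 1/600
  … 99 more
Group by V:
  weight(V=1) = 3/20
  weight(V=2) = 3/40
Total weight = 3/20 + 3/40 = 9/40
P(V=1 | obs) = 3/20 / 9/40 = 2/3
P(V=2 | obs) = 3/40 / 9/40 = 1/3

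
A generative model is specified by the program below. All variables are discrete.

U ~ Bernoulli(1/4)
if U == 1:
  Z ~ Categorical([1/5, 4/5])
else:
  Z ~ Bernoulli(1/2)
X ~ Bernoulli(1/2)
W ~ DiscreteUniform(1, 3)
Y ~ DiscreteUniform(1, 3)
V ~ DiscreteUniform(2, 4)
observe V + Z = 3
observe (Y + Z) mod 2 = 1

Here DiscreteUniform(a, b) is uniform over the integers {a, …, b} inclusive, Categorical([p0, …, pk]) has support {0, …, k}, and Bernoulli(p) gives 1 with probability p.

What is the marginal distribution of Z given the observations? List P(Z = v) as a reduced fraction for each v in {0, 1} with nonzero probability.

Enumerate traces; 36 have nonzero weight after conditioning:
  (U=0, Z=0, X=0, W=1, Y=1, V=3) weight 1/144
  (U=0, Z=0, X=0, W=1, Y=3, V=3) weight 1/144
  (U=0, Z=0, X=0, W=2, Y=1, V=3) weight 1/144
  (U=0, Z=0, X=0, W=2, Y=3, V=3) weight 1/144
  (U=0, Z=0, X=0, W=3, Y=1, V=3) weight 1/144
  (U=0, Z=0, X=0, W=3, Y=3, V=3) weight 1/144
  (U=0, Z=0, X=1, W=1, Y=1, V=3) weight 1/144
  (U=0, Z=0, X=1, W=1, Y=3, V=3) weight 1/144
  (U=0, Z=1, X=0, W=1, Y=2, V=2) weight 1/144
  … 27 more
Group by Z:
  weight(Z=0) = 17/180
  weight(Z=1) = 23/360
Total weight = 17/180 + 23/360 = 19/120
P(Z=0 | obs) = 17/180 / 19/120 = 34/57
P(Z=1 | obs) = 23/360 / 19/120 = 23/57

P(Z=0) = 34/57, P(Z=1) = 23/57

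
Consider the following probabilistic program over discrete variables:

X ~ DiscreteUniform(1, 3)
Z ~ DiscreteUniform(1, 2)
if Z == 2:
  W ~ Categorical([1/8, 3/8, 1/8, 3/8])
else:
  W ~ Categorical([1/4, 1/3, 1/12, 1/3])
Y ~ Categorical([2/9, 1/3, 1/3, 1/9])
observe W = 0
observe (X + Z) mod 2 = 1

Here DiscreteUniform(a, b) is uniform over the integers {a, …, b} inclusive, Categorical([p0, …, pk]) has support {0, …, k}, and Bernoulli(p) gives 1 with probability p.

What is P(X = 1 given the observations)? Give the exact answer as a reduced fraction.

Enumerate traces; 12 have nonzero weight after conditioning:
  (X=1, Z=2, W=0, Y=0) weight 1/216
  (X=1, Z=2, W=0, Y=1) weight 1/144
  (X=1, Z=2, W=0, Y=2) weight 1/144
  (X=1, Z=2, W=0, Y=3) weight 1/432
  (X=2, Z=1, W=0, Y=0) weight 1/108
  (X=2, Z=1, W=0, Y=1) weight 1/72
  (X=2, Z=1, W=0, Y=2) weight 1/72
  (X=2, Z=1, W=0, Y=3) weight 1/216
  (X=3, Z=2, W=0, Y=0) weight 1/216
  … 3 more
Group by X:
  weight(X=1) = 1/48
  weight(X=2) = 1/24
  weight(X=3) = 1/48
Total weight = 1/48 + 1/24 + 1/48 = 1/12
P(X=1 | obs) = 1/48 / 1/12 = 1/4
P(X=2 | obs) = 1/24 / 1/12 = 1/2
P(X=3 | obs) = 1/48 / 1/12 = 1/4

P(X = 1 | obs) = 1/4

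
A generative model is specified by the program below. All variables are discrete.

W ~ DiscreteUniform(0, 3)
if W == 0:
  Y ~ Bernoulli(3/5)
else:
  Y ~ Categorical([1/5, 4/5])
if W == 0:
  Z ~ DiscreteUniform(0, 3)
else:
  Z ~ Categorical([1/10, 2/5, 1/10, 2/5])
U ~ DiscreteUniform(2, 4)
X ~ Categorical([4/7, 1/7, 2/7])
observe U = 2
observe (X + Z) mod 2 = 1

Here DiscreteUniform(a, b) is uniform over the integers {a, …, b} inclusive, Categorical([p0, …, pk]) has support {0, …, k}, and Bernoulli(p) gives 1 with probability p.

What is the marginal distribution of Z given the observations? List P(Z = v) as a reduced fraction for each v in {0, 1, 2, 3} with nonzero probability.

P(Z=0) = 11/370, P(Z=1) = 87/185, P(Z=2) = 11/370, P(Z=3) = 87/185

Enumerate traces; 48 have nonzero weight after conditioning:
  (W=0, Y=0, Z=0, U=2, X=1) weight 1/840
  (W=0, Y=0, Z=1, U=2, X=0) weight 1/210
  (W=0, Y=0, Z=1, U=2, X=2) weight 1/420
  (W=0, Y=0, Z=2, U=2, X=1) weight 1/840
  (W=0, Y=0, Z=3, U=2, X=0) weight 1/210
  (W=0, Y=0, Z=3, U=2, X=2) weight 1/420
  (W=0, Y=1, Z=0, U=2, X=1) weight 1/560
  (W=0, Y=1, Z=1, U=2, X=0) weight 1/140
  … 40 more
Group by Z:
  weight(Z=0) = 11/1680
  weight(Z=1) = 29/280
  weight(Z=2) = 11/1680
  weight(Z=3) = 29/280
Total weight = 11/1680 + 29/280 + 11/1680 + 29/280 = 37/168
P(Z=0 | obs) = 11/1680 / 37/168 = 11/370
P(Z=1 | obs) = 29/280 / 37/168 = 87/185
P(Z=2 | obs) = 11/1680 / 37/168 = 11/370
P(Z=3 | obs) = 29/280 / 37/168 = 87/185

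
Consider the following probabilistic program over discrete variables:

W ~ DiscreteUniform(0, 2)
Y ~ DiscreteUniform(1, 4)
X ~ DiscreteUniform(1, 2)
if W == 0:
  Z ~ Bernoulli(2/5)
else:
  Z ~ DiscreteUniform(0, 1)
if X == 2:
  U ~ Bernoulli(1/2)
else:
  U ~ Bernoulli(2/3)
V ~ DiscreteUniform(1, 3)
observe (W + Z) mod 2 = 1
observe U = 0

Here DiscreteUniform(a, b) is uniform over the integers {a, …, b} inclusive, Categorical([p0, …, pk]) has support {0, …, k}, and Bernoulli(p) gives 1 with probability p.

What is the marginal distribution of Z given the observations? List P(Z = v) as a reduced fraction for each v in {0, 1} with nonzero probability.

P(Z=0) = 5/14, P(Z=1) = 9/14

Enumerate traces; 72 have nonzero weight after conditioning:
  (W=0, Y=1, X=1, Z=1, U=0, V=1) weight 1/540
  (W=0, Y=1, X=1, Z=1, U=0, V=2) weight 1/540
  (W=0, Y=1, X=1, Z=1, U=0, V=3) weight 1/540
  (W=0, Y=1, X=2, Z=1, U=0, V=1) weight 1/360
  (W=0, Y=1, X=2, Z=1, U=0, V=2) weight 1/360
  (W=0, Y=1, X=2, Z=1, U=0, V=3) weight 1/360
  (W=0, Y=2, X=1, Z=1, U=0, V=1) weight 1/540
  (W=0, Y=2, X=1, Z=1, U=0, V=2) weight 1/540
  (W=1, Y=1, X=1, Z=0, U=0, V=1) weight 1/432
  … 63 more
Group by Z:
  weight(Z=0) = 5/72
  weight(Z=1) = 1/8
Total weight = 5/72 + 1/8 = 7/36
P(Z=0 | obs) = 5/72 / 7/36 = 5/14
P(Z=1 | obs) = 1/8 / 7/36 = 9/14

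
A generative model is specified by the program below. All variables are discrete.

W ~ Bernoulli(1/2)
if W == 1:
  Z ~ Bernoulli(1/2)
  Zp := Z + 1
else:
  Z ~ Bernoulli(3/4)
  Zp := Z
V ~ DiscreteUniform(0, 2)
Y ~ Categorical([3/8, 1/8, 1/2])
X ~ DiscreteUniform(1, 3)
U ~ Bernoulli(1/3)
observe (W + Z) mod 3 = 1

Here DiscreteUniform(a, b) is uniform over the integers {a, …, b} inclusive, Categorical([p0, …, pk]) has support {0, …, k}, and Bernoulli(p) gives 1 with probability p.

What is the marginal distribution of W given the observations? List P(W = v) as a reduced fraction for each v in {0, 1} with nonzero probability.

Enumerate traces; 108 have nonzero weight after conditioning:
  (W=0, Z=1, V=0, Y=0, X=1, U=0) weight 1/96
  (W=0, Z=1, V=0, Y=0, X=1, U=1) weight 1/192
  (W=0, Z=1, V=0, Y=0, X=2, U=0) weight 1/96
  (W=0, Z=1, V=0, Y=0, X=2, U=1) weight 1/192
  (W=0, Z=1, V=0, Y=0, X=3, U=0) weight 1/96
  (W=0, Z=1, V=0, Y=0, X=3, U=1) weight 1/192
  (W=0, Z=1, V=0, Y=1, X=1, U=0) weight 1/288
  (W=0, Z=1, V=0, Y=1, X=1, U=1) weight 1/576
  (W=1, Z=0, V=0, Y=0, X=1, U=0) weight 1/144
  … 99 more
Group by W:
  weight(W=0) = 3/8
  weight(W=1) = 1/4
Total weight = 3/8 + 1/4 = 5/8
P(W=0 | obs) = 3/8 / 5/8 = 3/5
P(W=1 | obs) = 1/4 / 5/8 = 2/5

P(W=0) = 3/5, P(W=1) = 2/5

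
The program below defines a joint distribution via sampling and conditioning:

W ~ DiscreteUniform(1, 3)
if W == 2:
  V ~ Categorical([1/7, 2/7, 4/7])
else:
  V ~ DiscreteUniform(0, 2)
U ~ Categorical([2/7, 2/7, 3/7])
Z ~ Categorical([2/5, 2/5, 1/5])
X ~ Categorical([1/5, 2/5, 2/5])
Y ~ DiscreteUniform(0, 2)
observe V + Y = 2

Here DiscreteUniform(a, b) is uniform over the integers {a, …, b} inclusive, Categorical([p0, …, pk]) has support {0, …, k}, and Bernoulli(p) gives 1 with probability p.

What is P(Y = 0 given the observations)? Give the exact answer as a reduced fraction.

P(Y = 0 | obs) = 26/63

Enumerate traces; 243 have nonzero weight after conditioning:
  (W=1, V=0, U=0, Z=0, X=0, Y=2) weight 4/4725
  (W=1, V=0, U=0, Z=0, X=1, Y=2) weight 8/4725
  (W=1, V=0, U=0, Z=0, X=2, Y=2) weight 8/4725
  (W=1, V=0, U=0, Z=1, X=0, Y=2) weight 4/4725
  (W=1, V=0, U=0, Z=1, X=1, Y=2) weight 8/4725
  (W=1, V=0, U=0, Z=1, X=2, Y=2) weight 8/4725
  (W=1, V=0, U=0, Z=2, X=0, Y=2) weight 2/4725
  (W=1, V=0, U=0, Z=2, X=1, Y=2) weight 4/4725
  (W=1, V=1, U=0, Z=0, X=0, Y=1) weight 4/4725
  (W=1, V=2, U=0, Z=0, X=0, Y=0) weight 4/4725
  … 233 more
Group by Y:
  weight(Y=0) = 26/189
  weight(Y=1) = 20/189
  weight(Y=2) = 17/189
Total weight = 26/189 + 20/189 + 17/189 = 1/3
P(Y=0 | obs) = 26/189 / 1/3 = 26/63
P(Y=1 | obs) = 20/189 / 1/3 = 20/63
P(Y=2 | obs) = 17/189 / 1/3 = 17/63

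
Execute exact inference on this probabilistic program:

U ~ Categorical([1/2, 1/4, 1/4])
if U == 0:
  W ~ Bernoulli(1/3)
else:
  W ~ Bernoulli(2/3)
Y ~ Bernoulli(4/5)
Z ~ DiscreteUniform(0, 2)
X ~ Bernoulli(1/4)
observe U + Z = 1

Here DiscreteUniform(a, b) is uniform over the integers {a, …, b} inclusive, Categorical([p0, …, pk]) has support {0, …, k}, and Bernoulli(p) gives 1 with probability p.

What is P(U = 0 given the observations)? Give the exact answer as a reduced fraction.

Enumerate traces; 16 have nonzero weight after conditioning:
  (U=0, W=0, Y=0, Z=1, X=0) weight 1/60
  (U=0, W=0, Y=0, Z=1, X=1) weight 1/180
  (U=0, W=0, Y=1, Z=1, X=0) weight 1/15
  (U=0, W=0, Y=1, Z=1, X=1) weight 1/45
  (U=0, W=1, Y=0, Z=1, X=0) weight 1/120
  (U=0, W=1, Y=0, Z=1, X=1) weight 1/360
  (U=0, W=1, Y=1, Z=1, X=0) weight 1/30
  (U=0, W=1, Y=1, Z=1, X=1) weight 1/90
  (U=1, W=0, Y=0, Z=0, X=0) weight 1/240
  … 7 more
Group by U:
  weight(U=0) = 1/6
  weight(U=1) = 1/12
Total weight = 1/6 + 1/12 = 1/4
P(U=0 | obs) = 1/6 / 1/4 = 2/3
P(U=1 | obs) = 1/12 / 1/4 = 1/3

P(U = 0 | obs) = 2/3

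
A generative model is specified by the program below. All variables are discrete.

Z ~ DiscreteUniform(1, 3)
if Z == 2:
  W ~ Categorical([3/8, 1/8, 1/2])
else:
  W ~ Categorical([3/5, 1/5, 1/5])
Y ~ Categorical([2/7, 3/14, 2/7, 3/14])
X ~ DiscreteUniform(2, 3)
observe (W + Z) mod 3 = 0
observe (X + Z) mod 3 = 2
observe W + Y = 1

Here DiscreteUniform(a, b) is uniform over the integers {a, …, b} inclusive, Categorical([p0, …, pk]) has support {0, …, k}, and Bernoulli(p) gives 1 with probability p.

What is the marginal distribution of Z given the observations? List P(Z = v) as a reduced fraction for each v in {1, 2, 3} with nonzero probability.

P(Z=2) = 5/23, P(Z=3) = 18/23

Enumerate traces; 2 have nonzero weight after conditioning:
  (Z=2, W=1, Y=0, X=3) weight 1/168
  (Z=3, W=0, Y=1, X=2) weight 3/140
Group by Z:
  weight(Z=2) = 1/168
  weight(Z=3) = 3/140
Total weight = 1/168 + 3/140 = 23/840
P(Z=2 | obs) = 1/168 / 23/840 = 5/23
P(Z=3 | obs) = 3/140 / 23/840 = 18/23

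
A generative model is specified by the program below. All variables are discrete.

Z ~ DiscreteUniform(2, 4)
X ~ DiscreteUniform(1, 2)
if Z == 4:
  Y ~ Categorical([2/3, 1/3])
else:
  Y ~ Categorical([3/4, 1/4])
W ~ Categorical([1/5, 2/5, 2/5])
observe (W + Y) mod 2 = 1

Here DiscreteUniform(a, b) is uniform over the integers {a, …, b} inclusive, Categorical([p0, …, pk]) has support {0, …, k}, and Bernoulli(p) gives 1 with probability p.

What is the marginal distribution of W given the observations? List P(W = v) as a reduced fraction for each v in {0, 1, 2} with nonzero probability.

P(W=0) = 5/41, P(W=1) = 26/41, P(W=2) = 10/41

Enumerate traces; 18 have nonzero weight after conditioning:
  (Z=2, X=1, Y=0, W=1) weight 1/20
  (Z=2, X=1, Y=1, W=0) weight 1/120
  (Z=2, X=1, Y=1, W=2) weight 1/60
  (Z=2, X=2, Y=0, W=1) weight 1/20
  (Z=2, X=2, Y=1, W=0) weight 1/120
  (Z=2, X=2, Y=1, W=2) weight 1/60
  (Z=3, X=1, Y=0, W=1) weight 1/20
  (Z=3, X=1, Y=1, W=0) weight 1/120
  … 10 more
Group by W:
  weight(W=0) = 1/18
  weight(W=1) = 13/45
  weight(W=2) = 1/9
Total weight = 1/18 + 13/45 + 1/9 = 41/90
P(W=0 | obs) = 1/18 / 41/90 = 5/41
P(W=1 | obs) = 13/45 / 41/90 = 26/41
P(W=2 | obs) = 1/9 / 41/90 = 10/41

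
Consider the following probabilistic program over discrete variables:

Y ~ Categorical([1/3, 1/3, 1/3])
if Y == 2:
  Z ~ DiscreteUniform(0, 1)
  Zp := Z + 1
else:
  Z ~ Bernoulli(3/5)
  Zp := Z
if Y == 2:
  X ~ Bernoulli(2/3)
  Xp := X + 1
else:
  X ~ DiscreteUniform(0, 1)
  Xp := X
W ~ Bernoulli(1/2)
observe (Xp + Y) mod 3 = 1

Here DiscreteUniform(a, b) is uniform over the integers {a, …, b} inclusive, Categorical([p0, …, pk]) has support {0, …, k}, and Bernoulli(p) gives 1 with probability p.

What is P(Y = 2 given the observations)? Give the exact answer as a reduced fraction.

Enumerate traces; 12 have nonzero weight after conditioning:
  (Y=0, Z=0, X=1, W=0) weight 1/30
  (Y=0, Z=0, X=1, W=1) weight 1/30
  (Y=0, Z=1, X=1, W=0) weight 1/20
  (Y=0, Z=1, X=1, W=1) weight 1/20
  (Y=1, Z=0, X=0, W=0) weight 1/30
  (Y=1, Z=0, X=0, W=1) weight 1/30
  (Y=1, Z=1, X=0, W=0) weight 1/20
  (Y=1, Z=1, X=0, W=1) weight 1/20
  (Y=2, Z=0, X=1, W=0) weight 1/18
  … 3 more
Group by Y:
  weight(Y=0) = 1/6
  weight(Y=1) = 1/6
  weight(Y=2) = 2/9
Total weight = 1/6 + 1/6 + 2/9 = 5/9
P(Y=0 | obs) = 1/6 / 5/9 = 3/10
P(Y=1 | obs) = 1/6 / 5/9 = 3/10
P(Y=2 | obs) = 2/9 / 5/9 = 2/5

P(Y = 2 | obs) = 2/5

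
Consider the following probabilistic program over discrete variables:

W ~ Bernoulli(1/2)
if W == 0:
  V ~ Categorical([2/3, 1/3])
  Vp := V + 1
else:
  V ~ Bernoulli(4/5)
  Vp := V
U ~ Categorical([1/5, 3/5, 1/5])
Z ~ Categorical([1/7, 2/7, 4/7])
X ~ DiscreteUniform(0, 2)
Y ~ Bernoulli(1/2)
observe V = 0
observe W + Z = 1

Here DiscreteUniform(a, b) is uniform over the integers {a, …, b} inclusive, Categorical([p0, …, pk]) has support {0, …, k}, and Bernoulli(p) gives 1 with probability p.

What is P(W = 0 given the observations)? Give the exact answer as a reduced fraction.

P(W = 0 | obs) = 20/23

Enumerate traces; 36 have nonzero weight after conditioning:
  (W=0, V=0, U=0, Z=1, X=0, Y=0) weight 1/315
  (W=0, V=0, U=0, Z=1, X=0, Y=1) weight 1/315
  (W=0, V=0, U=0, Z=1, X=1, Y=0) weight 1/315
  (W=0, V=0, U=0, Z=1, X=1, Y=1) weight 1/315
  (W=0, V=0, U=0, Z=1, X=2, Y=0) weight 1/315
  (W=0, V=0, U=0, Z=1, X=2, Y=1) weight 1/315
  (W=0, V=0, U=1, Z=1, X=0, Y=0) weight 1/105
  (W=0, V=0, U=1, Z=1, X=0, Y=1) weight 1/105
  (W=1, V=0, U=0, Z=0, X=0, Y=0) weight 1/2100
  … 27 more
Group by W:
  weight(W=0) = 2/21
  weight(W=1) = 1/70
Total weight = 2/21 + 1/70 = 23/210
P(W=0 | obs) = 2/21 / 23/210 = 20/23
P(W=1 | obs) = 1/70 / 23/210 = 3/23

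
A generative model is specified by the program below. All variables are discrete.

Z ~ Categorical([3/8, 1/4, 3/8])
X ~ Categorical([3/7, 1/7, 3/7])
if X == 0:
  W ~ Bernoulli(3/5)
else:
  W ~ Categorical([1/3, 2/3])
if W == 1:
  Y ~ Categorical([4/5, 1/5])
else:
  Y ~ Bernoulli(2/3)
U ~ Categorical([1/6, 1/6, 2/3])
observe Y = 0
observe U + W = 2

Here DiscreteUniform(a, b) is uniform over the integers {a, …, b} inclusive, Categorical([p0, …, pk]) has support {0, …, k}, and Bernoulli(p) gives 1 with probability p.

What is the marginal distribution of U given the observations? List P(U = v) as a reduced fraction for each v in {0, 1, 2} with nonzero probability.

Enumerate traces; 18 have nonzero weight after conditioning:
  (Z=0, X=0, W=0, Y=0, U=2) weight 1/70
  (Z=0, X=0, W=1, Y=0, U=1) weight 9/700
  (Z=0, X=1, W=0, Y=0, U=2) weight 1/252
  (Z=0, X=1, W=1, Y=0, U=1) weight 1/210
  (Z=0, X=2, W=0, Y=0, U=2) weight 1/84
  (Z=0, X=2, W=1, Y=0, U=1) weight 1/70
  (Z=1, X=0, W=0, Y=0, U=2) weight 1/105
  (Z=1, X=0, W=1, Y=0, U=1) weight 3/350
  … 10 more
Group by U:
  weight(U=1) = 134/1575
  weight(U=2) = 76/945
Total weight = 134/1575 + 76/945 = 782/4725
P(U=1 | obs) = 134/1575 / 782/4725 = 201/391
P(U=2 | obs) = 76/945 / 782/4725 = 190/391

P(U=1) = 201/391, P(U=2) = 190/391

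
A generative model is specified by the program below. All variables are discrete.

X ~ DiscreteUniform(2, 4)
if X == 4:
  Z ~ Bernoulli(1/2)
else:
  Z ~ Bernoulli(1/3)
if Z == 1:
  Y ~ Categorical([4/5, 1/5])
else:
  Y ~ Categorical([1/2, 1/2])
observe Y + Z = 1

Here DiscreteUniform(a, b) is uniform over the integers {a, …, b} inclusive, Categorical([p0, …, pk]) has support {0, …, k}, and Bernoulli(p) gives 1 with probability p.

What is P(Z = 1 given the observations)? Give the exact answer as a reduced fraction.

P(Z = 1 | obs) = 56/111

Enumerate traces; 6 have nonzero weight after conditioning:
  (X=2, Z=0, Y=1) weight 1/9
  (X=2, Z=1, Y=0) weight 4/45
  (X=3, Z=0, Y=1) weight 1/9
  (X=3, Z=1, Y=0) weight 4/45
  (X=4, Z=0, Y=1) weight 1/12
  (X=4, Z=1, Y=0) weight 2/15
Group by Z:
  weight(Z=0) = 11/36
  weight(Z=1) = 14/45
Total weight = 11/36 + 14/45 = 37/60
P(Z=0 | obs) = 11/36 / 37/60 = 55/111
P(Z=1 | obs) = 14/45 / 37/60 = 56/111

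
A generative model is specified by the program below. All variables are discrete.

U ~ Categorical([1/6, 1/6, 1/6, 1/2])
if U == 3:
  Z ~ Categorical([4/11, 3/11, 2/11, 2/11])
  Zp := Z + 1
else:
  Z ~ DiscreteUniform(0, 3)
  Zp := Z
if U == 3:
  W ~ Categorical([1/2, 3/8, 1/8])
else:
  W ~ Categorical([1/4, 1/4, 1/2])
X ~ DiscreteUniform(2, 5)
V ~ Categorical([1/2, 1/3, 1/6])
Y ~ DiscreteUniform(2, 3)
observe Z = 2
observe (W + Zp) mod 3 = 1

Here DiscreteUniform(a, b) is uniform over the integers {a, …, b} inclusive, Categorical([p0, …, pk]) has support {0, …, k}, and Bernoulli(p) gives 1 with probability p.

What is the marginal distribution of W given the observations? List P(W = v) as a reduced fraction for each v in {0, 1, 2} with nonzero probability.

P(W=1) = 6/17, P(W=2) = 11/17

Enumerate traces; 96 have nonzero weight after conditioning:
  (U=0, Z=2, W=2, X=2, V=0, Y=2) weight 1/768
  (U=0, Z=2, W=2, X=2, V=0, Y=3) weight 1/768
  (U=0, Z=2, W=2, X=2, V=1, Y=2) weight 1/1152
  (U=0, Z=2, W=2, X=2, V=1, Y=3) weight 1/1152
  (U=0, Z=2, W=2, X=2, V=2, Y=2) weight 1/2304
  (U=0, Z=2, W=2, X=2, V=2, Y=3) weight 1/2304
  (U=0, Z=2, W=2, X=3, V=0, Y=2) weight 1/768
  (U=0, Z=2, W=2, X=3, V=0, Y=3) weight 1/768
  (U=3, Z=2, W=1, X=2, V=0, Y=2) weight 3/1408
  … 87 more
Group by W:
  weight(W=1) = 3/88
  weight(W=2) = 1/16
Total weight = 3/88 + 1/16 = 17/176
P(W=1 | obs) = 3/88 / 17/176 = 6/17
P(W=2 | obs) = 1/16 / 17/176 = 11/17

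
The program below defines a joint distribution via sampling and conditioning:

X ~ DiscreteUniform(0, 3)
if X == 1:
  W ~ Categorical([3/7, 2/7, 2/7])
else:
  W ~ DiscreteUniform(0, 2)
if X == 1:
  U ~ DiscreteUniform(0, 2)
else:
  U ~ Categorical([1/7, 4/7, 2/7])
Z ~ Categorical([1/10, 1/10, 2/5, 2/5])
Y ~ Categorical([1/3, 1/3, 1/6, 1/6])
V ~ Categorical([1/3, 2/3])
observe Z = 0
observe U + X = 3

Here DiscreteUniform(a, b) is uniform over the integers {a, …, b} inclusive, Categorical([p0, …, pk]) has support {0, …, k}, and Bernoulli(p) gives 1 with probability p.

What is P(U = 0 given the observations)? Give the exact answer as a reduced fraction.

P(U = 0 | obs) = 3/22

Enumerate traces; 72 have nonzero weight after conditioning:
  (X=1, W=0, U=2, Z=0, Y=0, V=0) weight 1/2520
  (X=1, W=0, U=2, Z=0, Y=0, V=1) weight 1/1260
  (X=1, W=0, U=2, Z=0, Y=1, V=0) weight 1/2520
  (X=1, W=0, U=2, Z=0, Y=1, V=1) weight 1/1260
  (X=1, W=0, U=2, Z=0, Y=2, V=0) weight 1/5040
  (X=1, W=0, U=2, Z=0, Y=2, V=1) weight 1/2520
  (X=1, W=0, U=2, Z=0, Y=3, V=0) weight 1/5040
  (X=1, W=0, U=2, Z=0, Y=3, V=1) weight 1/2520
  (X=2, W=0, U=1, Z=0, Y=0, V=0) weight 1/1890
  (X=3, W=0, U=0, Z=0, Y=0, V=0) weight 1/7560
  … 62 more
Group by U:
  weight(U=0) = 1/280
  weight(U=1) = 1/70
  weight(U=2) = 1/120
Total weight = 1/280 + 1/70 + 1/120 = 11/420
P(U=0 | obs) = 1/280 / 11/420 = 3/22
P(U=1 | obs) = 1/70 / 11/420 = 6/11
P(U=2 | obs) = 1/120 / 11/420 = 7/22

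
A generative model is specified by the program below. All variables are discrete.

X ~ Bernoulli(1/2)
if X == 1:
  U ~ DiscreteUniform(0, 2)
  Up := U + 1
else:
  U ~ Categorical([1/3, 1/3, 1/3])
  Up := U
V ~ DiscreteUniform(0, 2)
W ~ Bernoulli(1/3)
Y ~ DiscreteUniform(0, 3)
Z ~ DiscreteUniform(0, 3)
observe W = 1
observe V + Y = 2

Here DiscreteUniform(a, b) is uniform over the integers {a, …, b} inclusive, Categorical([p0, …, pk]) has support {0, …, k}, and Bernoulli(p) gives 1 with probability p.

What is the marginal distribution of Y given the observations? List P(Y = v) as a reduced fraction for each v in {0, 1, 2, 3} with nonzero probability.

Enumerate traces; 72 have nonzero weight after conditioning:
  (X=0, U=0, V=0, W=1, Y=2, Z=0) weight 1/864
  (X=0, U=0, V=0, W=1, Y=2, Z=1) weight 1/864
  (X=0, U=0, V=0, W=1, Y=2, Z=2) weight 1/864
  (X=0, U=0, V=0, W=1, Y=2, Z=3) weight 1/864
  (X=0, U=0, V=1, W=1, Y=1, Z=0) weight 1/864
  (X=0, U=0, V=1, W=1, Y=1, Z=1) weight 1/864
  (X=0, U=0, V=1, W=1, Y=1, Z=2) weight 1/864
  (X=0, U=0, V=1, W=1, Y=1, Z=3) weight 1/864
  (X=0, U=0, V=2, W=1, Y=0, Z=0) weight 1/864
  … 63 more
Group by Y:
  weight(Y=0) = 1/36
  weight(Y=1) = 1/36
  weight(Y=2) = 1/36
Total weight = 1/36 + 1/36 + 1/36 = 1/12
P(Y=0 | obs) = 1/36 / 1/12 = 1/3
P(Y=1 | obs) = 1/36 / 1/12 = 1/3
P(Y=2 | obs) = 1/36 / 1/12 = 1/3

P(Y=0) = 1/3, P(Y=1) = 1/3, P(Y=2) = 1/3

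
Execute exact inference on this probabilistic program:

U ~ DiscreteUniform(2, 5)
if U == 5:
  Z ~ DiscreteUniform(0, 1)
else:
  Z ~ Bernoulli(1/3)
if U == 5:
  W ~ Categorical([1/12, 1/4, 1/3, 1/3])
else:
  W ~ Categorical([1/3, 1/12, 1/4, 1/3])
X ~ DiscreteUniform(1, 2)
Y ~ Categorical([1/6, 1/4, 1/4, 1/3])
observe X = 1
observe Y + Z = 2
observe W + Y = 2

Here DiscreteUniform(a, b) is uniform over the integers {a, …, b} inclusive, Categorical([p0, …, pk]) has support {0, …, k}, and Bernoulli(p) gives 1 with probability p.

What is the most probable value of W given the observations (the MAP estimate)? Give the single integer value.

argmax_v P(W = v | obs) = 0

Enumerate traces; 8 have nonzero weight after conditioning:
  (U=2, Z=0, W=0, X=1, Y=2) weight 1/144
  (U=2, Z=1, W=1, X=1, Y=1) weight 1/1152
  (U=3, Z=0, W=0, X=1, Y=2) weight 1/144
  (U=3, Z=1, W=1, X=1, Y=1) weight 1/1152
  (U=4, Z=0, W=0, X=1, Y=2) weight 1/144
  (U=4, Z=1, W=1, X=1, Y=1) weight 1/1152
  (U=5, Z=0, W=0, X=1, Y=2) weight 1/768
  (U=5, Z=1, W=1, X=1, Y=1) weight 1/256
Group by W:
  weight(W=0) = 17/768
  weight(W=1) = 5/768
Total weight = 17/768 + 5/768 = 11/384
P(W=0 | obs) = 17/768 / 11/384 = 17/22
P(W=1 | obs) = 5/768 / 11/384 = 5/22
argmax = 0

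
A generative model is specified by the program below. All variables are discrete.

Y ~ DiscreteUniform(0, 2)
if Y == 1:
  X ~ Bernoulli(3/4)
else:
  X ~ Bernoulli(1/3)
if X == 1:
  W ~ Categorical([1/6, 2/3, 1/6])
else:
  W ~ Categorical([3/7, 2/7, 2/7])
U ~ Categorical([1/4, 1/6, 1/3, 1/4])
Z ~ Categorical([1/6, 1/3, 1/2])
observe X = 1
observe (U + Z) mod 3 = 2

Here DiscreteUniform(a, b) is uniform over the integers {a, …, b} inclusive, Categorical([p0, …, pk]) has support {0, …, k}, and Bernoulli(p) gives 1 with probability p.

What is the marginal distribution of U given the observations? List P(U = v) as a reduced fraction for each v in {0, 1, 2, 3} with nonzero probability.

Enumerate traces; 36 have nonzero weight after conditioning:
  (Y=0, X=1, W=0, U=0, Z=2) weight 1/432
  (Y=0, X=1, W=0, U=1, Z=1) weight 1/972
  (Y=0, X=1, W=0, U=2, Z=0) weight 1/972
  (Y=0, X=1, W=0, U=3, Z=2) weight 1/432
  (Y=0, X=1, W=1, U=0, Z=2) weight 1/108
  (Y=0, X=1, W=1, U=1, Z=1) weight 1/243
  (Y=0, X=1, W=1, U=2, Z=0) weight 1/243
  (Y=0, X=1, W=1, U=3, Z=2) weight 1/108
  … 28 more
Group by U:
  weight(U=0) = 17/288
  weight(U=1) = 17/648
  weight(U=2) = 17/648
  weight(U=3) = 17/288
Total weight = 17/288 + 17/648 + 17/648 + 17/288 = 221/1296
P(U=0 | obs) = 17/288 / 221/1296 = 9/26
P(U=1 | obs) = 17/648 / 221/1296 = 2/13
P(U=2 | obs) = 17/648 / 221/1296 = 2/13
P(U=3 | obs) = 17/288 / 221/1296 = 9/26

P(U=0) = 9/26, P(U=1) = 2/13, P(U=2) = 2/13, P(U=3) = 9/26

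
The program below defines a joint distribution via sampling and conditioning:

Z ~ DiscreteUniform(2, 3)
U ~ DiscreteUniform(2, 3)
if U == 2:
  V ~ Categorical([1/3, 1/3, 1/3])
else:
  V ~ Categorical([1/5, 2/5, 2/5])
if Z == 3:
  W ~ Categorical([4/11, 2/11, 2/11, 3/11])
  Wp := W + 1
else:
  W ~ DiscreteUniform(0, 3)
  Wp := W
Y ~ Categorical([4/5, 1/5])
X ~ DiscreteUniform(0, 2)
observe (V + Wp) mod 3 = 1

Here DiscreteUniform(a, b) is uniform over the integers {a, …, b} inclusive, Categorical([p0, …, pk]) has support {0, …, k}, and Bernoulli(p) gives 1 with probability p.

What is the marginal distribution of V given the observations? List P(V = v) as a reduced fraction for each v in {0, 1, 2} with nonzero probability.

Enumerate traces; 96 have nonzero weight after conditioning:
  (Z=2, U=2, V=0, W=1, Y=0, X=0) weight 1/180
  (Z=2, U=2, V=0, W=1, Y=0, X=1) weight 1/180
  (Z=2, U=2, V=0, W=1, Y=0, X=2) weight 1/180
  (Z=2, U=2, V=0, W=1, Y=1, X=0) weight 1/720
  (Z=2, U=2, V=0, W=1, Y=1, X=1) weight 1/720
  (Z=2, U=2, V=0, W=1, Y=1, X=2) weight 1/720
  (Z=2, U=2, V=1, W=0, Y=0, X=0) weight 1/180
  (Z=2, U=2, V=1, W=0, Y=0, X=1) weight 1/180
  (Z=2, U=2, V=2, W=2, Y=0, X=0) weight 1/180
  … 87 more
Group by V:
  weight(V=0) = 13/110
  weight(V=1) = 1/8
  weight(V=2) = 19/240
Total weight = 13/110 + 1/8 + 19/240 = 851/2640
P(V=0 | obs) = 13/110 / 851/2640 = 312/851
P(V=1 | obs) = 1/8 / 851/2640 = 330/851
P(V=2 | obs) = 19/240 / 851/2640 = 209/851

P(V=0) = 312/851, P(V=1) = 330/851, P(V=2) = 209/851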